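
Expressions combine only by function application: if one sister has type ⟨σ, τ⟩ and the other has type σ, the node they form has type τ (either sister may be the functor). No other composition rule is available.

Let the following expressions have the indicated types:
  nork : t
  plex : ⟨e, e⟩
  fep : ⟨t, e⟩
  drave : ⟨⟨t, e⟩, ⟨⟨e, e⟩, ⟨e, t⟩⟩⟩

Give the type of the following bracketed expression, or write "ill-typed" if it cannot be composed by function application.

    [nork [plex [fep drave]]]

[fep drave]: drave is ⟨⟨t, e⟩, ⟨⟨e, e⟩, ⟨e, t⟩⟩⟩, fep is ⟨t, e⟩; result ⟨⟨e, e⟩, ⟨e, t⟩⟩.
[plex [fep drave]]: [fep drave] is ⟨⟨e, e⟩, ⟨e, t⟩⟩, plex is ⟨e, e⟩; result ⟨e, t⟩.
At [nork [plex [fep drave]]]: neither t nor ⟨e, t⟩ can take the other as argument; the node is ill-typed.

ill-typed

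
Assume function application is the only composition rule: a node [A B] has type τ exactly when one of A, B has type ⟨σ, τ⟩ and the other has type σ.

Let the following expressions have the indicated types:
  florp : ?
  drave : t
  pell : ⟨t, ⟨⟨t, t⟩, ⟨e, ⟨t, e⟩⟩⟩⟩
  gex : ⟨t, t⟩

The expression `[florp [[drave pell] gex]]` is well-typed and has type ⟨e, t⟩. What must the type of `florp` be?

For [florp [[drave pell] gex]] to have type ⟨e, t⟩ with [[drave pell] gex] of type ⟨e, ⟨t, e⟩⟩, florp must be the function: florp : ⟨⟨e, ⟨t, e⟩⟩, ⟨e, t⟩⟩.

⟨⟨e, ⟨t, e⟩⟩, ⟨e, t⟩⟩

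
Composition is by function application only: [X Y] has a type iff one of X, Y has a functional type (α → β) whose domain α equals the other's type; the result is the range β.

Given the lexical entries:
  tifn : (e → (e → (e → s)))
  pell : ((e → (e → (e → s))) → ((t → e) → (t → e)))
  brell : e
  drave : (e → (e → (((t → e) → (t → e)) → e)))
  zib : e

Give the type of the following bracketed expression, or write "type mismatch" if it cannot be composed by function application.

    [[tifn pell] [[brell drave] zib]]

[tifn pell]: ((e → (e → (e → s))) → ((t → e) → (t → e))) applied to (e → (e → (e → s))) yields ((t → e) → (t → e)).
[brell drave]: (e → (e → (((t → e) → (t → e)) → e))) applied to e yields (e → (((t → e) → (t → e)) → e)).
[[brell drave] zib]: (e → (((t → e) → (t → e)) → e)) applied to e yields (((t → e) → (t → e)) → e).
[[tifn pell] [[brell drave] zib]]: (((t → e) → (t → e)) → e) applied to ((t → e) → (t → e)) yields e.

e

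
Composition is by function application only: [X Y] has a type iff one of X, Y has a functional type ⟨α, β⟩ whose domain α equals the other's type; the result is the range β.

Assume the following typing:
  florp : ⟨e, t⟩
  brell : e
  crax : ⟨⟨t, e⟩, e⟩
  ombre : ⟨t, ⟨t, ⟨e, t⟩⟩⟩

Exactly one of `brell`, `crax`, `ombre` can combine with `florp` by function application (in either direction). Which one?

brell — combines: florp : ⟨e, t⟩ takes brell : e as argument, giving t.
crax : ⟨⟨t, e⟩, e⟩ — neither side's domain matches the other.
ombre : ⟨t, ⟨t, ⟨e, t⟩⟩⟩ — neither side's domain matches the other.

brell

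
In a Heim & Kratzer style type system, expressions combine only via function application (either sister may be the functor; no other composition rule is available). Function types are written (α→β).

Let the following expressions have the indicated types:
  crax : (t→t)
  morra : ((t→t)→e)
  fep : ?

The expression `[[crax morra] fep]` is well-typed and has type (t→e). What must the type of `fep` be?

(e→(t→e))

[[crax morra] fep] is required to be (t→e). [crax morra] : e cannot yield (t→e) as functor, so fep : (e→(t→e)).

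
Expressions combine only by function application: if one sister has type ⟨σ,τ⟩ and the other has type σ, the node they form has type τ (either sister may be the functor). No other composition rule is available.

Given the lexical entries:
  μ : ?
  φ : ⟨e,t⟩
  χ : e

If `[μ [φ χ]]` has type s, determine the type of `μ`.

⟨t,s⟩

[μ [φ χ]] is required to be s. [φ χ] : t cannot yield s as functor, so μ : ⟨t,s⟩.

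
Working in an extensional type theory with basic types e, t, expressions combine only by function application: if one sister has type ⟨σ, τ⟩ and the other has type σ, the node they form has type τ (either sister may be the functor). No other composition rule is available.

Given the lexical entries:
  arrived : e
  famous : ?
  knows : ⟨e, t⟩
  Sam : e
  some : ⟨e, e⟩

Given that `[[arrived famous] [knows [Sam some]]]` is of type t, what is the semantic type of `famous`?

At [[arrived famous] [knows [Sam some]]] (required: t): [knows [Sam some]] is t, which is not a function with range t; hence [arrived famous] is the functor — type ⟨t, t⟩.
At [arrived famous] (required: ⟨t, t⟩): arrived is e, which is not a function with range ⟨t, t⟩; hence famous is the functor — type ⟨e, ⟨t, t⟩⟩.

⟨e, ⟨t, t⟩⟩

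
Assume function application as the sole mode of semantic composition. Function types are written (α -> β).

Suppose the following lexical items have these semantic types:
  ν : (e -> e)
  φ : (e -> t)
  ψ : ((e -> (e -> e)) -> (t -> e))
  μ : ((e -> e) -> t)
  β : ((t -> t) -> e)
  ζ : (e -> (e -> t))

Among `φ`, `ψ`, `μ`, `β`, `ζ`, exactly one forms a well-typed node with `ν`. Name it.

φ : (e -> t) — no; ν wants e, and φ wants e.
ψ : ((e -> (e -> e)) -> (t -> e)) — no; ν wants e, and ψ wants (e -> (e -> e)).
μ — combines: μ : ((e -> e) -> t) takes ν : (e -> e) as argument, giving t.
β : ((t -> t) -> e) — no; ν wants e, and β wants (t -> t).
ζ : (e -> (e -> t)) — no; ν wants e, and ζ wants e.

μ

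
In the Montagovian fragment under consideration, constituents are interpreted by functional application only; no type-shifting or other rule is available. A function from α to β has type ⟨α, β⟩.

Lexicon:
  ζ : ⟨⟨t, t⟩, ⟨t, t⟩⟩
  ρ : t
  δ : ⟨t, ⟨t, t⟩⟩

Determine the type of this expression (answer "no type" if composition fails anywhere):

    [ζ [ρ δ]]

⟨t, t⟩

[ρ δ]: δ is ⟨t, ⟨t, t⟩⟩, ρ is t; result ⟨t, t⟩.
[ζ [ρ δ]]: ζ is ⟨⟨t, t⟩, ⟨t, t⟩⟩, [ρ δ] is ⟨t, t⟩; result ⟨t, t⟩.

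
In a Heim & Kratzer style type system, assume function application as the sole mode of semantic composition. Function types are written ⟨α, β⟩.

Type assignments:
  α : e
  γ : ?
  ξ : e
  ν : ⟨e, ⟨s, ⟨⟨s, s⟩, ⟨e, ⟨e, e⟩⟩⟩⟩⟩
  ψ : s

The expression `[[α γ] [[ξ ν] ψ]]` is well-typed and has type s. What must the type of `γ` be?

[[α γ] [[ξ ν] ψ]] is required to be s. [[ξ ν] ψ] : ⟨⟨s, s⟩, ⟨e, ⟨e, e⟩⟩⟩ cannot yield s as functor, so [α γ] : ⟨⟨⟨s, s⟩, ⟨e, ⟨e, e⟩⟩⟩, s⟩.
[α γ] is required to be ⟨⟨⟨s, s⟩, ⟨e, ⟨e, e⟩⟩⟩, s⟩. α : e cannot yield ⟨⟨⟨s, s⟩, ⟨e, ⟨e, e⟩⟩⟩, s⟩ as functor, so γ : ⟨e, ⟨⟨⟨s, s⟩, ⟨e, ⟨e, e⟩⟩⟩, s⟩⟩.

⟨e, ⟨⟨⟨s, s⟩, ⟨e, ⟨e, e⟩⟩⟩, s⟩⟩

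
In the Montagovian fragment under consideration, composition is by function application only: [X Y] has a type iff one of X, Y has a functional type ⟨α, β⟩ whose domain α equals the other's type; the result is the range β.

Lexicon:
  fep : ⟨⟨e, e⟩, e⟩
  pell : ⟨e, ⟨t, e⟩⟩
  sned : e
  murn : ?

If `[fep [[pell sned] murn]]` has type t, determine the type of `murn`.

[fep [[pell sned] murn]] is required to be t. fep : ⟨⟨e, e⟩, e⟩ cannot yield t as functor, so [[pell sned] murn] : ⟨⟨⟨e, e⟩, e⟩, t⟩.
[[pell sned] murn] is required to be ⟨⟨⟨e, e⟩, e⟩, t⟩. [pell sned] : ⟨t, e⟩ cannot yield ⟨⟨⟨e, e⟩, e⟩, t⟩ as functor, so murn : ⟨⟨t, e⟩, ⟨⟨⟨e, e⟩, e⟩, t⟩⟩.

⟨⟨t, e⟩, ⟨⟨⟨e, e⟩, e⟩, t⟩⟩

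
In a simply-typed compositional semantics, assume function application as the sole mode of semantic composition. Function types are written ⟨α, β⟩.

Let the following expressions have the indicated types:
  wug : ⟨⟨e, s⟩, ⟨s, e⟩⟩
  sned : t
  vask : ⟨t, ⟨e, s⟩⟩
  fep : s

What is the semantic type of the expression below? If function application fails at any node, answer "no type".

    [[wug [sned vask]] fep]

e

At [sned vask], vask : ⟨t, ⟨e, s⟩⟩ takes sned : t, giving ⟨e, s⟩.
At [wug [sned vask]], wug : ⟨⟨e, s⟩, ⟨s, e⟩⟩ takes [sned vask] : ⟨e, s⟩, giving ⟨s, e⟩.
At [[wug [sned vask]] fep], [wug [sned vask]] : ⟨s, e⟩ takes fep : s, giving e.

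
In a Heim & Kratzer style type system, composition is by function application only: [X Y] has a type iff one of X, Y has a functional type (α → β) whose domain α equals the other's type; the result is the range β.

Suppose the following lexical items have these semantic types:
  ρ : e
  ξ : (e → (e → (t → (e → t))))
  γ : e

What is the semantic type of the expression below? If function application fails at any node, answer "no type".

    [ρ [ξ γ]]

(t → (e → t))

[ξ γ]: ξ is (e → (e → (t → (e → t)))), γ is e; result (e → (t → (e → t))).
[ρ [ξ γ]]: [ξ γ] is (e → (t → (e → t))), ρ is e; result (t → (e → t)).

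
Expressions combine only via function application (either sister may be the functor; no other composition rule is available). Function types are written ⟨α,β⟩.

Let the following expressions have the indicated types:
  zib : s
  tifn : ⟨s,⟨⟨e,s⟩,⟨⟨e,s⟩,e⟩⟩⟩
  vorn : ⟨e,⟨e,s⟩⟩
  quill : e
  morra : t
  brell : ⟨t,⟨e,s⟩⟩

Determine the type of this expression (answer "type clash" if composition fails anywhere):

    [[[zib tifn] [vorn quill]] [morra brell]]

[zib tifn]: functor tifn : ⟨s,⟨⟨e,s⟩,⟨⟨e,s⟩,e⟩⟩⟩, argument zib : s; result ⟨⟨e,s⟩,⟨⟨e,s⟩,e⟩⟩.
[vorn quill]: functor vorn : ⟨e,⟨e,s⟩⟩, argument quill : e; result ⟨e,s⟩.
[[zib tifn] [vorn quill]]: functor [zib tifn] : ⟨⟨e,s⟩,⟨⟨e,s⟩,e⟩⟩, argument [vorn quill] : ⟨e,s⟩; result ⟨⟨e,s⟩,e⟩.
[morra brell]: functor brell : ⟨t,⟨e,s⟩⟩, argument morra : t; result ⟨e,s⟩.
[[[zib tifn] [vorn quill]] [morra brell]]: functor [[zib tifn] [vorn quill]] : ⟨⟨e,s⟩,e⟩, argument [morra brell] : ⟨e,s⟩; result e.

e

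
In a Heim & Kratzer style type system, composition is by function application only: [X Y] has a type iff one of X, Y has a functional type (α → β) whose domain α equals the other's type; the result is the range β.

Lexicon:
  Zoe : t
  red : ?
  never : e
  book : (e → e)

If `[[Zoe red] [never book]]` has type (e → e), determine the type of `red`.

(t → (e → (e → e)))

For [[Zoe red] [never book]] to have type (e → e) with [never book] of type e, [Zoe red] must be the function: [Zoe red] : (e → (e → e)).
For [Zoe red] to have type (e → (e → e)) with Zoe of type t, red must be the function: red : (t → (e → (e → e))).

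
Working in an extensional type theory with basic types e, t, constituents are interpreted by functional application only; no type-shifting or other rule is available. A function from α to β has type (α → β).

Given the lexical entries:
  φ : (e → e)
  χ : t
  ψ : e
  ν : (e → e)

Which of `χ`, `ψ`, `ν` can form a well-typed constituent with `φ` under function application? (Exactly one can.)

ψ

χ : t — no; φ wants e, and χ wants nothing (atomic).
ψ — combines: φ : (e → e) takes ψ : e as argument, giving e.
ν : (e → e) — no; φ wants e, and ν wants e.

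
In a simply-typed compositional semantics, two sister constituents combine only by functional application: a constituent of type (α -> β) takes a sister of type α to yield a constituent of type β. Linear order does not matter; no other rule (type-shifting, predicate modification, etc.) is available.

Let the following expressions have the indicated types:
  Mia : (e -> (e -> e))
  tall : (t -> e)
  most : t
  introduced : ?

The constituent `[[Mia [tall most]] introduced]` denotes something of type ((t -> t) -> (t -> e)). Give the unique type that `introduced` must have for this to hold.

((e -> e) -> ((t -> t) -> (t -> e)))

For [[Mia [tall most]] introduced] to have type ((t -> t) -> (t -> e)) with [Mia [tall most]] of type (e -> e), introduced must be the function: introduced : ((e -> e) -> ((t -> t) -> (t -> e))).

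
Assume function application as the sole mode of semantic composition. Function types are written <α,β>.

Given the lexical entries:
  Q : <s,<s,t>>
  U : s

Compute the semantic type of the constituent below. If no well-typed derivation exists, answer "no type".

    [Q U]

<s,t>

[Q U]: Q is <s,<s,t>>, U is s; result <s,t>.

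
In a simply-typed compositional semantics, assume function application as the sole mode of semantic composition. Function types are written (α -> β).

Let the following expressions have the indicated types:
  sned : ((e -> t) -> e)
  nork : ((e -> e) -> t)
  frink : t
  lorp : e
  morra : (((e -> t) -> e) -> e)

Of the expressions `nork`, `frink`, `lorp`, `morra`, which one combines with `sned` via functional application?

nork : ((e -> e) -> t) — does not combine with sned.
frink : t — does not combine with sned.
lorp : e — does not combine with sned.
morra — combines: morra : (((e -> t) -> e) -> e) takes sned : ((e -> t) -> e) as argument, giving e.

morra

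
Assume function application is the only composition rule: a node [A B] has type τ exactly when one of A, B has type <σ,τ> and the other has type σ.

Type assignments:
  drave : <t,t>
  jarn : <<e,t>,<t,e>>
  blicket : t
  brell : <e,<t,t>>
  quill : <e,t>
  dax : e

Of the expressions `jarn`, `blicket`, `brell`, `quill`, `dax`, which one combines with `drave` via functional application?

jarn : <<e,t>,<t,e>> — neither side's domain matches the other.
blicket — combines: drave : <t,t> takes blicket : t as argument, giving t.
brell : <e,<t,t>> — neither side's domain matches the other.
quill : <e,t> — neither side's domain matches the other.
dax : e — neither side's domain matches the other.

blicket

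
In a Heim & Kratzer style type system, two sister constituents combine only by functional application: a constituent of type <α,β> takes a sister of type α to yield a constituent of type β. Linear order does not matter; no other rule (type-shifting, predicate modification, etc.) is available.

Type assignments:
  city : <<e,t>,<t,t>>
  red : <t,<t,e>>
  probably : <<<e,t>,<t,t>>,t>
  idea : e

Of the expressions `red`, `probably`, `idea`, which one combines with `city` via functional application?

probably

red : <t,<t,e>> — neither side's domain matches the other.
probably — combines: probably : <<<e,t>,<t,t>>,t> takes city : <<e,t>,<t,t>> as argument, giving t.
idea : e — neither side's domain matches the other.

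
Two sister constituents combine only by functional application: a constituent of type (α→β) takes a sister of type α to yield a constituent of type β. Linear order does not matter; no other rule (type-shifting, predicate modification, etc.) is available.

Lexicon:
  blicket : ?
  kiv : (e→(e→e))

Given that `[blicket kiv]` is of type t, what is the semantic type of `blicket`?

((e→(e→e))→t)

For [blicket kiv] to have type t with kiv of type (e→(e→e)), blicket must be the function: blicket : ((e→(e→e))→t).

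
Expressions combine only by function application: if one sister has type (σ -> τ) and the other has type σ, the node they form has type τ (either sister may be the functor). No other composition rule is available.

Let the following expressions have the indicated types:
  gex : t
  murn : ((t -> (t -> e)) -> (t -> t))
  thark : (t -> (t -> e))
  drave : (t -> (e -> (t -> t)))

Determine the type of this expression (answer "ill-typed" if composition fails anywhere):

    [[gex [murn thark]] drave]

[murn thark]: functor murn : ((t -> (t -> e)) -> (t -> t)), argument thark : (t -> (t -> e)); result (t -> t).
[gex [murn thark]]: functor [murn thark] : (t -> t), argument gex : t; result t.
[[gex [murn thark]] drave]: functor drave : (t -> (e -> (t -> t))), argument [gex [murn thark]] : t; result (e -> (t -> t)).

(e -> (t -> t))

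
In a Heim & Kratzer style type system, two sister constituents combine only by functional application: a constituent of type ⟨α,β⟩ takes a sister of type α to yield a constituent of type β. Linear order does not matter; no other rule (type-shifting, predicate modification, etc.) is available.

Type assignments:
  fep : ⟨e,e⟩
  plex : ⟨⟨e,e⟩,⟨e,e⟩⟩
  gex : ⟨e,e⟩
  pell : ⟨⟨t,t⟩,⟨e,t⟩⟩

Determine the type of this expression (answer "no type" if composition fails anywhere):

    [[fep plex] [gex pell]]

no type

[fep plex]: plex is ⟨⟨e,e⟩,⟨e,e⟩⟩, fep is ⟨e,e⟩; result ⟨e,e⟩.
[gex pell]: ⟨e,e⟩ and ⟨⟨t,t⟩,⟨e,t⟩⟩ cannot combine by function application — type clash.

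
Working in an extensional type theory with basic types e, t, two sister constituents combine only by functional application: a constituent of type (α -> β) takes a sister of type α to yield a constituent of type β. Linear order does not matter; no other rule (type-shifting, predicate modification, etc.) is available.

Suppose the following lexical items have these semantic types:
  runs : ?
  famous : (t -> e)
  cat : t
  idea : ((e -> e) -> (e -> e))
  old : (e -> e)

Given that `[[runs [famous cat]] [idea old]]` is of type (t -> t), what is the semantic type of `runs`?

(e -> ((e -> e) -> (t -> t)))

For [[runs [famous cat]] [idea old]] to have type (t -> t) with [idea old] of type (e -> e), [runs [famous cat]] must be the function: [runs [famous cat]] : ((e -> e) -> (t -> t)).
For [runs [famous cat]] to have type ((e -> e) -> (t -> t)) with [famous cat] of type e, runs must be the function: runs : (e -> ((e -> e) -> (t -> t))).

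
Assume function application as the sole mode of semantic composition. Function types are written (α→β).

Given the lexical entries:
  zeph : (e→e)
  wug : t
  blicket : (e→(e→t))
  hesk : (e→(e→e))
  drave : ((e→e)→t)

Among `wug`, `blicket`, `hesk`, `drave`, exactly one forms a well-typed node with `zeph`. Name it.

drave

wug : t — no; zeph wants e, and wug wants nothing (atomic).
blicket : (e→(e→t)) — no; zeph wants e, and blicket wants e.
hesk : (e→(e→e)) — no; zeph wants e, and hesk wants e.
drave — combines: drave : ((e→e)→t) takes zeph : (e→e) as argument, giving t.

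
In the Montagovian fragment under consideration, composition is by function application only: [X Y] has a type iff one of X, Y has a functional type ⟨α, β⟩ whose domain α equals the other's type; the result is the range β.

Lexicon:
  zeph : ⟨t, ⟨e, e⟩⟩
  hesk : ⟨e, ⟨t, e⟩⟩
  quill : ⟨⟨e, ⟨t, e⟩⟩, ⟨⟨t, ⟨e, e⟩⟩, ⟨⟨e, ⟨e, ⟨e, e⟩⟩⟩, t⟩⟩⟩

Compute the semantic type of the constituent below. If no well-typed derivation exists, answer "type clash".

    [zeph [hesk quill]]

⟨⟨e, ⟨e, ⟨e, e⟩⟩⟩, t⟩

[hesk quill]: ⟨⟨e, ⟨t, e⟩⟩, ⟨⟨t, ⟨e, e⟩⟩, ⟨⟨e, ⟨e, ⟨e, e⟩⟩⟩, t⟩⟩⟩ applied to ⟨e, ⟨t, e⟩⟩ yields ⟨⟨t, ⟨e, e⟩⟩, ⟨⟨e, ⟨e, ⟨e, e⟩⟩⟩, t⟩⟩.
[zeph [hesk quill]]: ⟨⟨t, ⟨e, e⟩⟩, ⟨⟨e, ⟨e, ⟨e, e⟩⟩⟩, t⟩⟩ applied to ⟨t, ⟨e, e⟩⟩ yields ⟨⟨e, ⟨e, ⟨e, e⟩⟩⟩, t⟩.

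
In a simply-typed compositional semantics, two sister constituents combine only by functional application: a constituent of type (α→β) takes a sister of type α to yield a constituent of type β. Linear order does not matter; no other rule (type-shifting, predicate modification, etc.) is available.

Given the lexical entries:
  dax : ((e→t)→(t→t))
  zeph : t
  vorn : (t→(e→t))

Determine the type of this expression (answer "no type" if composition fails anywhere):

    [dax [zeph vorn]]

[zeph vorn]: functor vorn : (t→(e→t)), argument zeph : t; result (e→t).
[dax [zeph vorn]]: functor dax : ((e→t)→(t→t)), argument [zeph vorn] : (e→t); result (t→t).

(t→t)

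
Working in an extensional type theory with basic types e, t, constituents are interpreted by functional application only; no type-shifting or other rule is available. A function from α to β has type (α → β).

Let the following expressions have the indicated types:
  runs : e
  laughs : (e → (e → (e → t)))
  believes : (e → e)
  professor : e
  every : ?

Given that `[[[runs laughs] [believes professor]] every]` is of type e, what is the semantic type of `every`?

((e → t) → e)

[[[runs laughs] [believes professor]] every] must have type e. The sister [[runs laughs] [believes professor]] has type (e → t); that is not a function onto e, so every must be the functor, of type ((e → t) → e).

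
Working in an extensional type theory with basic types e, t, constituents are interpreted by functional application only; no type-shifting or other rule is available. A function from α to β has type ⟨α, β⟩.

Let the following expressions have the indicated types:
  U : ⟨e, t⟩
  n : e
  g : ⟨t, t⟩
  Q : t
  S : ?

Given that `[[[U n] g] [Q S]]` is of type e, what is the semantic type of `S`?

⟨t, ⟨t, e⟩⟩

[[[U n] g] [Q S]] must have type e. The sister [[U n] g] has type t; that is not a function onto e, so [Q S] must be the functor, of type ⟨t, e⟩.
[Q S] must have type ⟨t, e⟩. The sister Q has type t; that is not a function onto ⟨t, e⟩, so S must be the functor, of type ⟨t, ⟨t, e⟩⟩.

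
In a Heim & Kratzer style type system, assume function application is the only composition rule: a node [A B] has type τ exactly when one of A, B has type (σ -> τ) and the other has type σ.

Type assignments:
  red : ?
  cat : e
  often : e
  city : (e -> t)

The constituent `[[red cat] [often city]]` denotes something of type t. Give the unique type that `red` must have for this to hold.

[[red cat] [often city]] must have type t. The sister [often city] has type t; that is not a function onto t, so [red cat] must be the functor, of type (t -> t).
[red cat] must have type (t -> t). The sister cat has type e; that is not a function onto (t -> t), so red must be the functor, of type (e -> (t -> t)).

(e -> (t -> t))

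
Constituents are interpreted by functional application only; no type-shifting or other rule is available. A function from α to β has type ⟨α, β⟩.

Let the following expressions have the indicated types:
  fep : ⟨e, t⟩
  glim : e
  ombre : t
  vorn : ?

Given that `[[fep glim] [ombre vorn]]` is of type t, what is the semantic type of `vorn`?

At [[fep glim] [ombre vorn]] (required: t): [fep glim] is t, which is not a function with range t; hence [ombre vorn] is the functor — type ⟨t, t⟩.
At [ombre vorn] (required: ⟨t, t⟩): ombre is t, which is not a function with range ⟨t, t⟩; hence vorn is the functor — type ⟨t, ⟨t, t⟩⟩.

⟨t, ⟨t, t⟩⟩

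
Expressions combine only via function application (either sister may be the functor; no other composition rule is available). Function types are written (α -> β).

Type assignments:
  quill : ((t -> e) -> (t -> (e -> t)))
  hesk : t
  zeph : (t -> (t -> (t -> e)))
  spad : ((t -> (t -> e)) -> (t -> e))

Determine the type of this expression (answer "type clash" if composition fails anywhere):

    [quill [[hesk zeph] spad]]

[hesk zeph]: functor zeph : (t -> (t -> (t -> e))), argument hesk : t; result (t -> (t -> e)).
[[hesk zeph] spad]: functor spad : ((t -> (t -> e)) -> (t -> e)), argument [hesk zeph] : (t -> (t -> e)); result (t -> e).
[quill [[hesk zeph] spad]]: functor quill : ((t -> e) -> (t -> (e -> t))), argument [[hesk zeph] spad] : (t -> e); result (t -> (e -> t)).

(t -> (e -> t))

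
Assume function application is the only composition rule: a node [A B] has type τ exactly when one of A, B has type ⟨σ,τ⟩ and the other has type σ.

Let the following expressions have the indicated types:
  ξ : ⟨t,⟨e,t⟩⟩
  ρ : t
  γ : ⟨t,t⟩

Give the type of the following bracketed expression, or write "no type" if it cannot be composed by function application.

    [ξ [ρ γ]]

At [ρ γ], γ : ⟨t,t⟩ takes ρ : t, giving t.
At [ξ [ρ γ]], ξ : ⟨t,⟨e,t⟩⟩ takes [ρ γ] : t, giving ⟨e,t⟩.

⟨e,t⟩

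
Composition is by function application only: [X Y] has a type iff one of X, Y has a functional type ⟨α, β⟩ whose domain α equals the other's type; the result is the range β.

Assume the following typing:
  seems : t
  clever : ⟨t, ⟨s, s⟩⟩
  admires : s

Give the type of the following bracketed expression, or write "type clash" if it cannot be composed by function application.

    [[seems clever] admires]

[seems clever] — clever of type ⟨t, ⟨s, s⟩⟩ combines with seems of type t: type ⟨s, s⟩.
[[seems clever] admires] — [seems clever] of type ⟨s, s⟩ combines with admires of type s: type s.

s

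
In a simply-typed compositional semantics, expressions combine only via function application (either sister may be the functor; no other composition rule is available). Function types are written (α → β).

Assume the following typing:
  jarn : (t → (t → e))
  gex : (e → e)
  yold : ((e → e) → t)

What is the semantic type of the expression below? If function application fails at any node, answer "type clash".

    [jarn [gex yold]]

(t → e)

[gex yold] — yold of type ((e → e) → t) combines with gex of type (e → e): type t.
[jarn [gex yold]] — jarn of type (t → (t → e)) combines with [gex yold] of type t: type (t → e).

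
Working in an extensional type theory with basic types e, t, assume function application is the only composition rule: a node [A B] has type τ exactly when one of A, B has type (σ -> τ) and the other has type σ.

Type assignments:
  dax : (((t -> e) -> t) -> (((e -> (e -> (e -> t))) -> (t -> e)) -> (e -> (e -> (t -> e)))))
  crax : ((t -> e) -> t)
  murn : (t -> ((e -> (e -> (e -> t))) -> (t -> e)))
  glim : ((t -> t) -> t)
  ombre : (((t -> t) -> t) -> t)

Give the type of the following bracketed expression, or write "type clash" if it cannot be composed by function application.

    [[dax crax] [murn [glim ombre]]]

(e -> (e -> (t -> e)))

[dax crax]: dax is (((t -> e) -> t) -> (((e -> (e -> (e -> t))) -> (t -> e)) -> (e -> (e -> (t -> e))))), crax is ((t -> e) -> t); result (((e -> (e -> (e -> t))) -> (t -> e)) -> (e -> (e -> (t -> e)))).
[glim ombre]: ombre is (((t -> t) -> t) -> t), glim is ((t -> t) -> t); result t.
[murn [glim ombre]]: murn is (t -> ((e -> (e -> (e -> t))) -> (t -> e))), [glim ombre] is t; result ((e -> (e -> (e -> t))) -> (t -> e)).
[[dax crax] [murn [glim ombre]]]: [dax crax] is (((e -> (e -> (e -> t))) -> (t -> e)) -> (e -> (e -> (t -> e)))), [murn [glim ombre]] is ((e -> (e -> (e -> t))) -> (t -> e)); result (e -> (e -> (t -> e))).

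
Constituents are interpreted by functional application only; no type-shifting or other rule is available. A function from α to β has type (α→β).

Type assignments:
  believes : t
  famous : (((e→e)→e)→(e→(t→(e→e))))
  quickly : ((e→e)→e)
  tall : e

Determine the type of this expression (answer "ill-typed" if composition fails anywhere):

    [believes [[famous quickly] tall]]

(e→e)

[famous quickly]: (((e→e)→e)→(e→(t→(e→e)))) applied to ((e→e)→e) yields (e→(t→(e→e))).
[[famous quickly] tall]: (e→(t→(e→e))) applied to e yields (t→(e→e)).
[believes [[famous quickly] tall]]: (t→(e→e)) applied to t yields (e→e).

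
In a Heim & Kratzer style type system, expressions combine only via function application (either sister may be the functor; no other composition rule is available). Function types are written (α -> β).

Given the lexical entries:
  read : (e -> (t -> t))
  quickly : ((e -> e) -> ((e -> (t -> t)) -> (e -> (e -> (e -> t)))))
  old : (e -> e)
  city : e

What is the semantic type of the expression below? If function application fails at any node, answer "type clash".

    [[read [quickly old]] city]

[quickly old]: functor quickly : ((e -> e) -> ((e -> (t -> t)) -> (e -> (e -> (e -> t))))), argument old : (e -> e); result ((e -> (t -> t)) -> (e -> (e -> (e -> t)))).
[read [quickly old]]: functor [quickly old] : ((e -> (t -> t)) -> (e -> (e -> (e -> t)))), argument read : (e -> (t -> t)); result (e -> (e -> (e -> t))).
[[read [quickly old]] city]: functor [read [quickly old]] : (e -> (e -> (e -> t))), argument city : e; result (e -> (e -> t)).

(e -> (e -> t))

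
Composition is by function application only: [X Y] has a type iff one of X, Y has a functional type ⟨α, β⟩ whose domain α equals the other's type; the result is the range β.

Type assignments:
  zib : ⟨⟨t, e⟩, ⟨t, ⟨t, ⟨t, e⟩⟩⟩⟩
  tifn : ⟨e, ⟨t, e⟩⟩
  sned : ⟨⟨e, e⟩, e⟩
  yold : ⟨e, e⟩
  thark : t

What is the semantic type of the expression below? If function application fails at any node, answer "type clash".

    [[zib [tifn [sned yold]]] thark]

⟨t, ⟨t, e⟩⟩

[sned yold] — sned of type ⟨⟨e, e⟩, e⟩ combines with yold of type ⟨e, e⟩: type e.
[tifn [sned yold]] — tifn of type ⟨e, ⟨t, e⟩⟩ combines with [sned yold] of type e: type ⟨t, e⟩.
[zib [tifn [sned yold]]] — zib of type ⟨⟨t, e⟩, ⟨t, ⟨t, ⟨t, e⟩⟩⟩⟩ combines with [tifn [sned yold]] of type ⟨t, e⟩: type ⟨t, ⟨t, ⟨t, e⟩⟩⟩.
[[zib [tifn [sned yold]]] thark] — [zib [tifn [sned yold]]] of type ⟨t, ⟨t, ⟨t, e⟩⟩⟩ combines with thark of type t: type ⟨t, ⟨t, e⟩⟩.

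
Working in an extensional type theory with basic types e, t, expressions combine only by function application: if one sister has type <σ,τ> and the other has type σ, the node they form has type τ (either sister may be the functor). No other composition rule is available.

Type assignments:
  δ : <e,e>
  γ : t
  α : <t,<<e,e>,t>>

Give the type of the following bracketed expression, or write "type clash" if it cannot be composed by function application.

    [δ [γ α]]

t

At [γ α], α : <t,<<e,e>,t>> takes γ : t, giving <<e,e>,t>.
At [δ [γ α]], [γ α] : <<e,e>,t> takes δ : <e,e>, giving t.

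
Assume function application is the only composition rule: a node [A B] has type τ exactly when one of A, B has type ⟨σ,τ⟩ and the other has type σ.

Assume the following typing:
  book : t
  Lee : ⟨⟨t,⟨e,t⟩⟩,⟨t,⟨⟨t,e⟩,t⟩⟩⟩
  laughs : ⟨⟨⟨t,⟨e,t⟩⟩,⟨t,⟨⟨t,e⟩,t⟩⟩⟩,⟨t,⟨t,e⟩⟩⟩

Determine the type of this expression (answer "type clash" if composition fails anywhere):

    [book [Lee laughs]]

[Lee laughs]: laughs is ⟨⟨⟨t,⟨e,t⟩⟩,⟨t,⟨⟨t,e⟩,t⟩⟩⟩,⟨t,⟨t,e⟩⟩⟩, Lee is ⟨⟨t,⟨e,t⟩⟩,⟨t,⟨⟨t,e⟩,t⟩⟩⟩; result ⟨t,⟨t,e⟩⟩.
[book [Lee laughs]]: [Lee laughs] is ⟨t,⟨t,e⟩⟩, book is t; result ⟨t,e⟩.

⟨t,e⟩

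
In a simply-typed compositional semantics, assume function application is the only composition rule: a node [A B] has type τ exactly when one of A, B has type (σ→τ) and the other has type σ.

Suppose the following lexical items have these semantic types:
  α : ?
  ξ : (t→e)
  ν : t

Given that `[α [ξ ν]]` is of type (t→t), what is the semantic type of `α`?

(e→(t→t))

[α [ξ ν]] is required to be (t→t). [ξ ν] : e cannot yield (t→t) as functor, so α : (e→(t→t)).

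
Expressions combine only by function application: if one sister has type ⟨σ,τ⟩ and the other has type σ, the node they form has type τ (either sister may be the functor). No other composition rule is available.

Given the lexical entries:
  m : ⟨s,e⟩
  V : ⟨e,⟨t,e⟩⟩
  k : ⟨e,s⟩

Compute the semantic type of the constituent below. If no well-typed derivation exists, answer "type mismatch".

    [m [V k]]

At [V k]: neither ⟨e,⟨t,e⟩⟩ nor ⟨e,s⟩ can take the other as argument; the node is ill-typed.

type mismatch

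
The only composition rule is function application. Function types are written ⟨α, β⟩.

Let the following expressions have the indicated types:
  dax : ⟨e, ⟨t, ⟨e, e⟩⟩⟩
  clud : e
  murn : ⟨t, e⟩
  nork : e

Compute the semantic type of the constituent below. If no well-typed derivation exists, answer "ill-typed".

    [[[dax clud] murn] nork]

ill-typed

[dax clud]: functor dax : ⟨e, ⟨t, ⟨e, e⟩⟩⟩, argument clud : e; result ⟨t, ⟨e, e⟩⟩.
[[dax clud] murn]: ⟨t, ⟨e, e⟩⟩ and ⟨t, e⟩ cannot combine by function application — type clash.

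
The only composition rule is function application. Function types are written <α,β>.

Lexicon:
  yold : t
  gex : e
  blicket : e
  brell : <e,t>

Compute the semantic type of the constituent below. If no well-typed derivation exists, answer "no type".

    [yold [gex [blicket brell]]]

no type

[blicket brell]: <e,t> applied to e yields t.
[gex [blicket brell]]: e and t cannot combine by function application — type clash.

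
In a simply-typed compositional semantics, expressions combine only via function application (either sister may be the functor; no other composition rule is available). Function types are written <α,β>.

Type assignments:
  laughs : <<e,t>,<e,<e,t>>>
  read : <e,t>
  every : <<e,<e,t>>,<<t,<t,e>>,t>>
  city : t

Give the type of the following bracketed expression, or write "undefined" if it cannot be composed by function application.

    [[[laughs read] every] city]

[laughs read]: functor laughs : <<e,t>,<e,<e,t>>>, argument read : <e,t>; result <e,<e,t>>.
[[laughs read] every]: functor every : <<e,<e,t>>,<<t,<t,e>>,t>>, argument [laughs read] : <e,<e,t>>; result <<t,<t,e>>,t>.
At [[[laughs read] every] city]: neither <<t,<t,e>>,t> nor t can take the other as argument; the node is ill-typed.

undefined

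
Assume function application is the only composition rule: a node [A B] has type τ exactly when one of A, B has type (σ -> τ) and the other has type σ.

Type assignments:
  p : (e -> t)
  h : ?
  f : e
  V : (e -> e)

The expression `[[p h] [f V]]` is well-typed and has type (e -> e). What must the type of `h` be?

((e -> t) -> (e -> (e -> e)))

At [[p h] [f V]] (required: (e -> e)): [f V] is e, which is not a function with range (e -> e); hence [p h] is the functor — type (e -> (e -> e)).
At [p h] (required: (e -> (e -> e))): p is (e -> t), which is not a function with range (e -> (e -> e)); hence h is the functor — type ((e -> t) -> (e -> (e -> e))).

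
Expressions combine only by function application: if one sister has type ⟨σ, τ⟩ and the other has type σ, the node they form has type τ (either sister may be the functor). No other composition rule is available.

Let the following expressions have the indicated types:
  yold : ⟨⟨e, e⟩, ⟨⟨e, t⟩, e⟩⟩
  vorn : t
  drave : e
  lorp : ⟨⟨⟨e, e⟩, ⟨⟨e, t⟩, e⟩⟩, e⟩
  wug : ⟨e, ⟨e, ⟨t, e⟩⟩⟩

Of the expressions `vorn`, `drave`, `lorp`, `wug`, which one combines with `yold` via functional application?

lorp

vorn : t — does not combine with yold.
drave : e — does not combine with yold.
lorp — combines: lorp : ⟨⟨⟨e, e⟩, ⟨⟨e, t⟩, e⟩⟩, e⟩ takes yold : ⟨⟨e, e⟩, ⟨⟨e, t⟩, e⟩⟩ as argument, giving e.
wug : ⟨e, ⟨e, ⟨t, e⟩⟩⟩ — does not combine with yold.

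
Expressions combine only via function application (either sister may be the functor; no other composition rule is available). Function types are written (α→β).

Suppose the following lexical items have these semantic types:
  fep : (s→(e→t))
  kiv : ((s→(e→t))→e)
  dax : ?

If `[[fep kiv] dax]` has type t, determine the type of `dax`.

[[fep kiv] dax] must have type t. The sister [fep kiv] has type e; that is not a function onto t, so dax must be the functor, of type (e→t).

(e→t)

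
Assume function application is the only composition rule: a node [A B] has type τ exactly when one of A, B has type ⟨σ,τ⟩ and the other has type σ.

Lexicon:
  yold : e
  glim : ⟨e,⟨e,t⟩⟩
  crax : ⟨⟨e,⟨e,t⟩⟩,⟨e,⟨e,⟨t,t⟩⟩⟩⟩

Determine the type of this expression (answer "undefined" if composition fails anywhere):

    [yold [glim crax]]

⟨e,⟨t,t⟩⟩

[glim crax]: crax is ⟨⟨e,⟨e,t⟩⟩,⟨e,⟨e,⟨t,t⟩⟩⟩⟩, glim is ⟨e,⟨e,t⟩⟩; result ⟨e,⟨e,⟨t,t⟩⟩⟩.
[yold [glim crax]]: [glim crax] is ⟨e,⟨e,⟨t,t⟩⟩⟩, yold is e; result ⟨e,⟨t,t⟩⟩.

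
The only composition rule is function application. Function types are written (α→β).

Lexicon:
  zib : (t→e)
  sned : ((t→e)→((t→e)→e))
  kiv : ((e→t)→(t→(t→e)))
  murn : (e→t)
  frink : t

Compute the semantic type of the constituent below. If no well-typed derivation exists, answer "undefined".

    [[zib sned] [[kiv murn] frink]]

e

[zib sned] — sned of type ((t→e)→((t→e)→e)) combines with zib of type (t→e): type ((t→e)→e).
[kiv murn] — kiv of type ((e→t)→(t→(t→e))) combines with murn of type (e→t): type (t→(t→e)).
[[kiv murn] frink] — [kiv murn] of type (t→(t→e)) combines with frink of type t: type (t→e).
[[zib sned] [[kiv murn] frink]] — [zib sned] of type ((t→e)→e) combines with [[kiv murn] frink] of type (t→e): type e.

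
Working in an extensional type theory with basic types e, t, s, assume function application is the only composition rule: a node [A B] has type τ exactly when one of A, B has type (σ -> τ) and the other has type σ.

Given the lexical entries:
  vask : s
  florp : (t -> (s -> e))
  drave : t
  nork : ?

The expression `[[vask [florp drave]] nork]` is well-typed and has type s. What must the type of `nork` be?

(e -> s)

[[vask [florp drave]] nork] must have type s. The sister [vask [florp drave]] has type e; that is not a function onto s, so nork must be the functor, of type (e -> s).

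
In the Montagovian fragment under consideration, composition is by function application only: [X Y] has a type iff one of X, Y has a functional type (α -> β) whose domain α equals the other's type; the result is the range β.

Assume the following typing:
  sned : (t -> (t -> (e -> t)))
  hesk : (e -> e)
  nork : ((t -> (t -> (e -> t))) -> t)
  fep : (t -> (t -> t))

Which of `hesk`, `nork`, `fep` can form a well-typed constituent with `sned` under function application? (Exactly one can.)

hesk : (e -> e) — neither side's domain matches the other.
nork — combines: nork : ((t -> (t -> (e -> t))) -> t) takes sned : (t -> (t -> (e -> t))) as argument, giving t.
fep : (t -> (t -> t)) — neither side's domain matches the other.

nork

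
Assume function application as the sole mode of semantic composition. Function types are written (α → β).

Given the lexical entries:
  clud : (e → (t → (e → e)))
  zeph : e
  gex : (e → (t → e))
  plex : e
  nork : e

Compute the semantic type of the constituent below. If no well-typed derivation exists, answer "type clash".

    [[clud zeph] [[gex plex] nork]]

type clash

At [clud zeph], clud : (e → (t → (e → e))) takes zeph : e, giving (t → (e → e)).
At [gex plex], gex : (e → (t → e)) takes plex : e, giving (t → e).
[[gex plex] nork]: (t → e) and e cannot combine by function application — type clash.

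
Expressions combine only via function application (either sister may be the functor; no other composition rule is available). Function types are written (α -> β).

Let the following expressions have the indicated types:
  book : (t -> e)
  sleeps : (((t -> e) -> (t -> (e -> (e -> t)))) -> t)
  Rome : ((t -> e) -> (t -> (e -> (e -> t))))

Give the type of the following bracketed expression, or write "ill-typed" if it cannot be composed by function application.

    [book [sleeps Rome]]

e

At [sleeps Rome], sleeps : (((t -> e) -> (t -> (e -> (e -> t)))) -> t) takes Rome : ((t -> e) -> (t -> (e -> (e -> t)))), giving t.
At [book [sleeps Rome]], book : (t -> e) takes [sleeps Rome] : t, giving e.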